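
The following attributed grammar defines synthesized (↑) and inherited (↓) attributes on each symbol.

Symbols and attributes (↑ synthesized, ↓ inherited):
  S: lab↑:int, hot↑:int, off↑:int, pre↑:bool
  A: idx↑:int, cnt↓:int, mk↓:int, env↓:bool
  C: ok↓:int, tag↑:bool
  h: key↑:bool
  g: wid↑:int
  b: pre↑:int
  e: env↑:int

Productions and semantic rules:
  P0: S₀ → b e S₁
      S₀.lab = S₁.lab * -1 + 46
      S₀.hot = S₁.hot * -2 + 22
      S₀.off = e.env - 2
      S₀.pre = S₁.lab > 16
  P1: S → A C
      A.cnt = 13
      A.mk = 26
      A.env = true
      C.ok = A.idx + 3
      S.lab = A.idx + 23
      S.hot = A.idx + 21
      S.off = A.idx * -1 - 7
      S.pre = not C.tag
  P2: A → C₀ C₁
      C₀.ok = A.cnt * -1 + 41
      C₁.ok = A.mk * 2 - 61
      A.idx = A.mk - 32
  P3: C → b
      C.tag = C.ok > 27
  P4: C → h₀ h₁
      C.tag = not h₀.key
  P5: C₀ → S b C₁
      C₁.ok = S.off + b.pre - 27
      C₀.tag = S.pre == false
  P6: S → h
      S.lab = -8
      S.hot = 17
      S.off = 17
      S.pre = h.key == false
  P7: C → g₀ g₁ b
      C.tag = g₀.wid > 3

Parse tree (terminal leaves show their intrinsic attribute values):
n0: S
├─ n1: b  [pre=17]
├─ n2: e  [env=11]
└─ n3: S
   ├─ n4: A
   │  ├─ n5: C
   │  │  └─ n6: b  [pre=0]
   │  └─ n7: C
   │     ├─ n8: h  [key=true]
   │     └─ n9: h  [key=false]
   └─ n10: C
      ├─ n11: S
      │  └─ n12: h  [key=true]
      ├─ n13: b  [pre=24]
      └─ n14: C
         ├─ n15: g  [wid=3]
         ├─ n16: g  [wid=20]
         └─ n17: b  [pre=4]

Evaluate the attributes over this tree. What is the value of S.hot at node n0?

-8

1. n1.pre = 17  [terminal]
2. n2.env = 11  [terminal]
3. n4.cnt = 13  [13]
4. n4.mk = 26  [26]
5. n4.env = true  [true]
6. n5.ok = 28  [A.cnt * -1 + 41]
7. n6.pre = 0  [terminal]
8. n5.tag = true  [C.ok > 27]
9. n7.ok = -9  [A.mk * 2 - 61]
10. n8.key = true  [terminal]
11. n9.key = false  [terminal]
12. n7.tag = false  [not h₀.key]
13. n4.idx = -6  [A.mk - 32]
14. n10.ok = -3  [A.idx + 3]
15. n12.key = true  [terminal]
16. n11.lab = -8  [-8]
17. n11.hot = 17  [17]
18. n11.off = 17  [17]
19. n11.pre = false  [h.key == false]
20. n13.pre = 24  [terminal]
21. n14.ok = 14  [S.off + b.pre - 27]
22. n15.wid = 3  [terminal]
23. n16.wid = 20  [terminal]
24. n17.pre = 4  [terminal]
25. n14.tag = false  [g₀.wid > 3]
26. n10.tag = true  [S.pre == false]
27. n3.lab = 17  [A.idx + 23]
28. n3.hot = 15  [A.idx + 21]
29. n3.off = -1  [A.idx * -1 - 7]
30. n3.pre = false  [not C.tag]
31. n0.lab = 29  [S₁.lab * -1 + 46]
32. n0.hot = -8  [S₁.hot * -2 + 22]
33. n0.off = 9  [e.env - 2]
34. n0.pre = true  [S₁.lab > 16]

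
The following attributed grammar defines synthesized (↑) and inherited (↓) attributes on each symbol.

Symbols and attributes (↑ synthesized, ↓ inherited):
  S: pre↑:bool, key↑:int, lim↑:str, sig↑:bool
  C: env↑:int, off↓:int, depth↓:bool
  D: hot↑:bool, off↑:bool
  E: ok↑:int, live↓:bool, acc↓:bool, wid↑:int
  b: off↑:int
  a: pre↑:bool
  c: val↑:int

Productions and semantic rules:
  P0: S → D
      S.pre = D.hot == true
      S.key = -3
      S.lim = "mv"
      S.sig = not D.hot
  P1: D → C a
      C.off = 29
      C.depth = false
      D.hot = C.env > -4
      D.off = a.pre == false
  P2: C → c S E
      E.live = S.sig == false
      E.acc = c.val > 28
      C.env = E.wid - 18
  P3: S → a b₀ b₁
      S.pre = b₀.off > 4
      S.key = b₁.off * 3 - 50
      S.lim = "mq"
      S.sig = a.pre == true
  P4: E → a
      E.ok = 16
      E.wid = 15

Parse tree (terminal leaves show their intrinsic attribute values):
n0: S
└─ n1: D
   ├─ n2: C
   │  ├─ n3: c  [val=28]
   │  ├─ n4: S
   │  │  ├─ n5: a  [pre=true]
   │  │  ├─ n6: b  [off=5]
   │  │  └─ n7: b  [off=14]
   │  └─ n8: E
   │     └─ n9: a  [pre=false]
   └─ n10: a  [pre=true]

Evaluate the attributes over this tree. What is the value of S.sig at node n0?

1. n2.off = 29  [29]
2. n2.depth = false  [false]
3. n3.val = 28  [terminal]
4. n5.pre = true  [terminal]
5. n6.off = 5  [terminal]
6. n7.off = 14  [terminal]
7. n4.pre = true  [b₀.off > 4]
8. n4.key = -8  [b₁.off * 3 - 50]
9. n4.lim = "mq"  ["mq"]
10. n4.sig = true  [a.pre == true]
11. n8.live = false  [S.sig == false]
12. n8.acc = false  [c.val > 28]
13. n9.pre = false  [terminal]
14. n8.ok = 16  [16]
15. n8.wid = 15  [15]
16. n2.env = -3  [E.wid - 18]
17. n10.pre = true  [terminal]
18. n1.hot = true  [C.env > -4]
19. n1.off = false  [a.pre == false]
20. n0.pre = true  [D.hot == true]
21. n0.key = -3  [-3]
22. n0.lim = "mv"  ["mv"]
23. n0.sig = false  [not D.hot]

false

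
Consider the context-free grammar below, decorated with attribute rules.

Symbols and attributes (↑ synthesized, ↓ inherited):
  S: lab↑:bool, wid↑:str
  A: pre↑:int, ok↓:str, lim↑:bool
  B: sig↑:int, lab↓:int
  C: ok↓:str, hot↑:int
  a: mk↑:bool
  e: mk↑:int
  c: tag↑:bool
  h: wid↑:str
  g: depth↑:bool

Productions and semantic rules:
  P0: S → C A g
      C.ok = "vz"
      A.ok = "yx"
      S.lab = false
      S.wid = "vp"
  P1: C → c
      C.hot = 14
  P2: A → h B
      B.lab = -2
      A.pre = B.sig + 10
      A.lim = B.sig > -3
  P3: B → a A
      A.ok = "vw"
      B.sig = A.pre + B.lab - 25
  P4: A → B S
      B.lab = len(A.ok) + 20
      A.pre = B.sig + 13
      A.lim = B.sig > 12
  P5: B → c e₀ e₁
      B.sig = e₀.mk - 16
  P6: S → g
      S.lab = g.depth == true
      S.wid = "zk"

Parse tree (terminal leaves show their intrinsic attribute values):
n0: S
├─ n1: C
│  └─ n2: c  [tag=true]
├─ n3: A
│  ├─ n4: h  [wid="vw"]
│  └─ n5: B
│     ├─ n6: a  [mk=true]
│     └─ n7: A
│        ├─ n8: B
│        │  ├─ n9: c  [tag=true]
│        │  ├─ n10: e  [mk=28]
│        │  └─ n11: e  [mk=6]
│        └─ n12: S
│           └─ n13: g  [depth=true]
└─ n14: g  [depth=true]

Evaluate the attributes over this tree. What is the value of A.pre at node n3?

8

1. n1.ok = "vz"  ["vz"]
2. n2.tag = true  [terminal]
3. n1.hot = 14  [14]
4. n3.ok = "yx"  ["yx"]
5. n4.wid = "vw"  [terminal]
6. n5.lab = -2  [-2]
7. n6.mk = true  [terminal]
8. n7.ok = "vw"  ["vw"]
9. n8.lab = 22  [len(A.ok) + 20]
10. n9.tag = true  [terminal]
11. n10.mk = 28  [terminal]
12. n11.mk = 6  [terminal]
13. n8.sig = 12  [e₀.mk - 16]
14. n13.depth = true  [terminal]
15. n12.lab = true  [g.depth == true]
16. n12.wid = "zk"  ["zk"]
17. n7.pre = 25  [B.sig + 13]
18. n7.lim = false  [B.sig > 12]
19. n5.sig = -2  [A.pre + B.lab - 25]
20. n3.pre = 8  [B.sig + 10]
21. n3.lim = true  [B.sig > -3]
22. n14.depth = true  [terminal]
23. n0.lab = false  [false]
24. n0.wid = "vp"  ["vp"]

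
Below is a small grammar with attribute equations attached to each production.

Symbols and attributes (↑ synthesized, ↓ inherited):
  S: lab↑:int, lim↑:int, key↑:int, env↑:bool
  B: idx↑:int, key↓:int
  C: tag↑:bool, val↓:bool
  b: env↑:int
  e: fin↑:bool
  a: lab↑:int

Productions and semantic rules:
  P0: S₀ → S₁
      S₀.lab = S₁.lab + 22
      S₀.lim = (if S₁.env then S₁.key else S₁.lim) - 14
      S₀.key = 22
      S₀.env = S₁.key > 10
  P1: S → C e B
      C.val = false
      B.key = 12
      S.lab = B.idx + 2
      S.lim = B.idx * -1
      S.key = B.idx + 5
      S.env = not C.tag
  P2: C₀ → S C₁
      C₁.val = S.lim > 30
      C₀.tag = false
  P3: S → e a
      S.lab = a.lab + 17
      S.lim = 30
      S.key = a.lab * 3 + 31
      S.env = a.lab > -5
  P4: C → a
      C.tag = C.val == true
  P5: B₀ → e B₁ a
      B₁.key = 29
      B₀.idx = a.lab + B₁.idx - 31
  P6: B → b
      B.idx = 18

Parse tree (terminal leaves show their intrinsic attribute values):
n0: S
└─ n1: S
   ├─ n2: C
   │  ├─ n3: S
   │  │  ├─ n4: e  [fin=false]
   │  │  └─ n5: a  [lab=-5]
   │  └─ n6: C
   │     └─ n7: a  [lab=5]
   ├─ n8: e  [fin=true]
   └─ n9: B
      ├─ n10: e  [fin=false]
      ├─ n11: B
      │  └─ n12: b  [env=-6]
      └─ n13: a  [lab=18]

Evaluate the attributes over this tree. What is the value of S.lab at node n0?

1. n2.val = false  [false]
2. n4.fin = false  [terminal]
3. n5.lab = -5  [terminal]
4. n3.lab = 12  [a.lab + 17]
5. n3.lim = 30  [30]
6. n3.key = 16  [a.lab * 3 + 31]
7. n3.env = false  [a.lab > -5]
8. n6.val = false  [S.lim > 30]
9. n7.lab = 5  [terminal]
10. n6.tag = false  [C.val == true]
11. n2.tag = false  [false]
12. n8.fin = true  [terminal]
13. n9.key = 12  [12]
14. n10.fin = false  [terminal]
15. n11.key = 29  [29]
16. n12.env = -6  [terminal]
17. n11.idx = 18  [18]
18. n13.lab = 18  [terminal]
19. n9.idx = 5  [a.lab + B₁.idx - 31]
20. n1.lab = 7  [B.idx + 2]
21. n1.lim = -5  [B.idx * -1]
22. n1.key = 10  [B.idx + 5]
23. n1.env = true  [not C.tag]
24. n0.lab = 29  [S₁.lab + 22]
25. n0.lim = -4  [(if S₁.env then S₁.key else S₁.lim) - 14]
26. n0.key = 22  [22]
27. n0.env = false  [S₁.key > 10]

29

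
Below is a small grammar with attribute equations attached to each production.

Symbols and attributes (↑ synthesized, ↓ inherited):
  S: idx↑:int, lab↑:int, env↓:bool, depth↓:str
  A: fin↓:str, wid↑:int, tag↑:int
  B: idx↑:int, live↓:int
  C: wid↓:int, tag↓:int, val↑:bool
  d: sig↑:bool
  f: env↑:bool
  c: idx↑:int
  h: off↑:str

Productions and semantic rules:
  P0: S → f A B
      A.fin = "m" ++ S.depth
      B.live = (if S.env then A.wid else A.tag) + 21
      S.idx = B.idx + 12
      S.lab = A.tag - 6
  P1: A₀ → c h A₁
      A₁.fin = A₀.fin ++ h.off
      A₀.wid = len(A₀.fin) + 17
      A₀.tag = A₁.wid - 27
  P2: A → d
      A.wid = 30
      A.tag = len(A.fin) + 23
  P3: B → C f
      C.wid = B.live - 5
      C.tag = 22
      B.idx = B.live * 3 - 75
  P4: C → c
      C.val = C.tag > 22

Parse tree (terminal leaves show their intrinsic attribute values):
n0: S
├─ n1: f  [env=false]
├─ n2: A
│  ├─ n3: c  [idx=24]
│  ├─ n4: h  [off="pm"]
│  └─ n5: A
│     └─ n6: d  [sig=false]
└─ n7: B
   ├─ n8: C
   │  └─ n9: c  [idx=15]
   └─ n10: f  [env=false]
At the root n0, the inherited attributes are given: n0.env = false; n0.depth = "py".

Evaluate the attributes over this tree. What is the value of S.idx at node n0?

1. n0.env = false  [given at root]
2. n0.depth = "py"  [given at root]
3. n1.env = false  [terminal]
4. n2.fin = "mpy"  ["m" ++ S.depth]
5. n3.idx = 24  [terminal]
6. n4.off = "pm"  [terminal]
7. n5.fin = "mpypm"  [A₀.fin ++ h.off]
8. n6.sig = false  [terminal]
9. n5.wid = 30  [30]
10. n5.tag = 28  [len(A.fin) + 23]
11. n2.wid = 20  [len(A₀.fin) + 17]
12. n2.tag = 3  [A₁.wid - 27]
13. n7.live = 24  [(if S.env then A.wid else A.tag) + 21]
14. n8.wid = 19  [B.live - 5]
15. n8.tag = 22  [22]
16. n9.idx = 15  [terminal]
17. n8.val = false  [C.tag > 22]
18. n10.env = false  [terminal]
19. n7.idx = -3  [B.live * 3 - 75]
20. n0.idx = 9  [B.idx + 12]
21. n0.lab = -3  [A.tag - 6]

9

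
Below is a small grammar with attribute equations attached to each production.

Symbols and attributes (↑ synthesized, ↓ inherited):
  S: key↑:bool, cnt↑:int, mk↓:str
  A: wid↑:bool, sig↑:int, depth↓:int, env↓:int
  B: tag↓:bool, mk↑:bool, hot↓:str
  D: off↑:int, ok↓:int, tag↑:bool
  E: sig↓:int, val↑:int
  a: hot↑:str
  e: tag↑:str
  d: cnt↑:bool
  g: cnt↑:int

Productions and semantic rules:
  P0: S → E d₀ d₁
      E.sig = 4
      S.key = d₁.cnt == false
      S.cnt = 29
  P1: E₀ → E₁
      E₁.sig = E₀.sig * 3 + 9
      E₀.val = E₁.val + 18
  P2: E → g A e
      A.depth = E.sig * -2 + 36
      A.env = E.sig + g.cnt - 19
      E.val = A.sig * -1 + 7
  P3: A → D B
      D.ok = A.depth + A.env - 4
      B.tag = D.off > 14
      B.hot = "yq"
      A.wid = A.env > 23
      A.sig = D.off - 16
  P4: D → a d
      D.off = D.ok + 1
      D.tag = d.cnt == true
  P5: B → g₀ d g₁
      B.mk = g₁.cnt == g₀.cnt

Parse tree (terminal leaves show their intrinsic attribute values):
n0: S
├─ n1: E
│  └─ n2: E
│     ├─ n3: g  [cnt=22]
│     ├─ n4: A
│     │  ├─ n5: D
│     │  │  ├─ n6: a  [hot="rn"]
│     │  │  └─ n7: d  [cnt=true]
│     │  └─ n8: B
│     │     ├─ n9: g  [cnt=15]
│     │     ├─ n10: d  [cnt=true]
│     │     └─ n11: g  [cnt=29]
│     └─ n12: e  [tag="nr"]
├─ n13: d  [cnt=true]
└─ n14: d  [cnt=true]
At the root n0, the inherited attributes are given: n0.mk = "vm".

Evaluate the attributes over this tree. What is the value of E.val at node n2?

8

1. n0.mk = "vm"  [given at root]
2. n1.sig = 4  [4]
3. n2.sig = 21  [E₀.sig * 3 + 9]
4. n3.cnt = 22  [terminal]
5. n4.depth = -6  [E.sig * -2 + 36]
6. n4.env = 24  [E.sig + g.cnt - 19]
7. n5.ok = 14  [A.depth + A.env - 4]
8. n6.hot = "rn"  [terminal]
9. n7.cnt = true  [terminal]
10. n5.off = 15  [D.ok + 1]
11. n5.tag = true  [d.cnt == true]
12. n8.tag = true  [D.off > 14]
13. n8.hot = "yq"  ["yq"]
14. n9.cnt = 15  [terminal]
15. n10.cnt = true  [terminal]
16. n11.cnt = 29  [terminal]
17. n8.mk = false  [g₁.cnt == g₀.cnt]
18. n4.wid = true  [A.env > 23]
19. n4.sig = -1  [D.off - 16]
20. n12.tag = "nr"  [terminal]
21. n2.val = 8  [A.sig * -1 + 7]
22. n1.val = 26  [E₁.val + 18]
23. n13.cnt = true  [terminal]
24. n14.cnt = true  [terminal]
25. n0.key = false  [d₁.cnt == false]
26. n0.cnt = 29  [29]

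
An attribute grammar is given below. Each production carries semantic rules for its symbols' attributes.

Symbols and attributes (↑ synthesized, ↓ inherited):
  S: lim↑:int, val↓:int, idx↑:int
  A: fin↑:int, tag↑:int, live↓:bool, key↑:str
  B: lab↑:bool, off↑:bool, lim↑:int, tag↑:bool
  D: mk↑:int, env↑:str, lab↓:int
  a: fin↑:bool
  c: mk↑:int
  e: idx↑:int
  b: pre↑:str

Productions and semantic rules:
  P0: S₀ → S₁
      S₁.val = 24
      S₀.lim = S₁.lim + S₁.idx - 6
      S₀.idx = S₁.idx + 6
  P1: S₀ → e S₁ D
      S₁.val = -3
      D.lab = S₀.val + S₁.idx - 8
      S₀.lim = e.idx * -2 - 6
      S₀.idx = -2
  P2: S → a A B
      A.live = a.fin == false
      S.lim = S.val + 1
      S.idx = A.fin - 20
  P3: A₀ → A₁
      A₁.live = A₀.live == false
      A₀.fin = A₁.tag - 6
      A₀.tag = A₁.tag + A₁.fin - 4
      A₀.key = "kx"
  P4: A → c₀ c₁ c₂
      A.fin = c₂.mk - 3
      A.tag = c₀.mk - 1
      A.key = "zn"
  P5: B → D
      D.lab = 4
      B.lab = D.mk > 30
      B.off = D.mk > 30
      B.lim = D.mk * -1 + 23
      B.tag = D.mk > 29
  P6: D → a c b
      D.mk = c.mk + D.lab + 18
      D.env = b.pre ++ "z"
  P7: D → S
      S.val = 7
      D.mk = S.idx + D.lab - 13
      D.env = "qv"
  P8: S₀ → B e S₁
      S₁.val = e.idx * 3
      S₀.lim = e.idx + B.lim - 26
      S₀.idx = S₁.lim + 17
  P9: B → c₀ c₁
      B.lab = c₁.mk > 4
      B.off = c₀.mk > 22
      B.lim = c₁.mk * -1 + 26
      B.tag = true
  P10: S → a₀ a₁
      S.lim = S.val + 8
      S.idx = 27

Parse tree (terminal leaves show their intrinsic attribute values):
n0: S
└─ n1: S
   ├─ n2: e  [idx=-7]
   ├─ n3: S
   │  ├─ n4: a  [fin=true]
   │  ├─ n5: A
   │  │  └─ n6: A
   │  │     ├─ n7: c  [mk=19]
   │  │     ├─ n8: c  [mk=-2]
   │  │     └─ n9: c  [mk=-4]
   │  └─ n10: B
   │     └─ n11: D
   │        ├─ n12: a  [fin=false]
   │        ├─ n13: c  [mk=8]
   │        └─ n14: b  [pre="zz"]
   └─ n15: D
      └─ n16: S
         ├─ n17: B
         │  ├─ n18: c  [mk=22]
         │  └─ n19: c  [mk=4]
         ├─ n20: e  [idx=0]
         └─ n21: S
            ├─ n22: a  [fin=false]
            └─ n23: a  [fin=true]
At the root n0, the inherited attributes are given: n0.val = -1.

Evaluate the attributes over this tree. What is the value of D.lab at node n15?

1. n0.val = -1  [given at root]
2. n1.val = 24  [24]
3. n2.idx = -7  [terminal]
4. n3.val = -3  [-3]
5. n4.fin = true  [terminal]
6. n5.live = false  [a.fin == false]
7. n6.live = true  [A₀.live == false]
8. n7.mk = 19  [terminal]
9. n8.mk = -2  [terminal]
10. n9.mk = -4  [terminal]
11. n6.fin = -7  [c₂.mk - 3]
12. n6.tag = 18  [c₀.mk - 1]
13. n6.key = "zn"  ["zn"]
14. n5.fin = 12  [A₁.tag - 6]
15. n5.tag = 7  [A₁.tag + A₁.fin - 4]
16. n5.key = "kx"  ["kx"]
17. n11.lab = 4  [4]
18. n12.fin = false  [terminal]
19. n13.mk = 8  [terminal]
20. n14.pre = "zz"  [terminal]
21. n11.mk = 30  [c.mk + D.lab + 18]
22. n11.env = "zzz"  [b.pre ++ "z"]
23. n10.lab = false  [D.mk > 30]
24. n10.off = false  [D.mk > 30]
25. n10.lim = -7  [D.mk * -1 + 23]
26. n10.tag = true  [D.mk > 29]
27. n3.lim = -2  [S.val + 1]
28. n3.idx = -8  [A.fin - 20]
29. n15.lab = 8  [S₀.val + S₁.idx - 8]
30. n16.val = 7  [7]
31. n18.mk = 22  [terminal]
32. n19.mk = 4  [terminal]
33. n17.lab = false  [c₁.mk > 4]
34. n17.off = false  [c₀.mk > 22]
35. n17.lim = 22  [c₁.mk * -1 + 26]
36. n17.tag = true  [true]
37. n20.idx = 0  [terminal]
38. n21.val = 0  [e.idx * 3]
39. n22.fin = false  [terminal]
40. n23.fin = true  [terminal]
41. n21.lim = 8  [S.val + 8]
42. n21.idx = 27  [27]
43. n16.lim = -4  [e.idx + B.lim - 26]
44. n16.idx = 25  [S₁.lim + 17]
45. n15.mk = 20  [S.idx + D.lab - 13]
46. n15.env = "qv"  ["qv"]
47. n1.lim = 8  [e.idx * -2 - 6]
48. n1.idx = -2  [-2]
49. n0.lim = 0  [S₁.lim + S₁.idx - 6]
50. n0.idx = 4  [S₁.idx + 6]

8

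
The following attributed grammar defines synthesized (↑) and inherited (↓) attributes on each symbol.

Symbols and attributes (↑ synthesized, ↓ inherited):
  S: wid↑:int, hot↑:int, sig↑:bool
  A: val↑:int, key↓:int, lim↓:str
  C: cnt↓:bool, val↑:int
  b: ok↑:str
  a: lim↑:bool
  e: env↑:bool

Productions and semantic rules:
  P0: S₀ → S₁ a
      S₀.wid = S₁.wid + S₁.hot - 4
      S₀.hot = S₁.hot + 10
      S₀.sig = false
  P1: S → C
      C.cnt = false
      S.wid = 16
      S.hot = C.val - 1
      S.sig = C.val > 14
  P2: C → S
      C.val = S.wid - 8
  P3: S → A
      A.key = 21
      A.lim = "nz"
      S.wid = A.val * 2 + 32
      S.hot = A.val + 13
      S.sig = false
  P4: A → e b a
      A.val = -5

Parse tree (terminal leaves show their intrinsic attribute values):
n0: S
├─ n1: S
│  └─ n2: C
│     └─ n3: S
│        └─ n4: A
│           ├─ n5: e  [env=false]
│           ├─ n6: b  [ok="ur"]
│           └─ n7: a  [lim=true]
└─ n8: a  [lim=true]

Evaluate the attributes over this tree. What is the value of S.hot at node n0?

23

1. n2.cnt = false  [false]
2. n4.key = 21  [21]
3. n4.lim = "nz"  ["nz"]
4. n5.env = false  [terminal]
5. n6.ok = "ur"  [terminal]
6. n7.lim = true  [terminal]
7. n4.val = -5  [-5]
8. n3.wid = 22  [A.val * 2 + 32]
9. n3.hot = 8  [A.val + 13]
10. n3.sig = false  [false]
11. n2.val = 14  [S.wid - 8]
12. n1.wid = 16  [16]
13. n1.hot = 13  [C.val - 1]
14. n1.sig = false  [C.val > 14]
15. n8.lim = true  [terminal]
16. n0.wid = 25  [S₁.wid + S₁.hot - 4]
17. n0.hot = 23  [S₁.hot + 10]
18. n0.sig = false  [false]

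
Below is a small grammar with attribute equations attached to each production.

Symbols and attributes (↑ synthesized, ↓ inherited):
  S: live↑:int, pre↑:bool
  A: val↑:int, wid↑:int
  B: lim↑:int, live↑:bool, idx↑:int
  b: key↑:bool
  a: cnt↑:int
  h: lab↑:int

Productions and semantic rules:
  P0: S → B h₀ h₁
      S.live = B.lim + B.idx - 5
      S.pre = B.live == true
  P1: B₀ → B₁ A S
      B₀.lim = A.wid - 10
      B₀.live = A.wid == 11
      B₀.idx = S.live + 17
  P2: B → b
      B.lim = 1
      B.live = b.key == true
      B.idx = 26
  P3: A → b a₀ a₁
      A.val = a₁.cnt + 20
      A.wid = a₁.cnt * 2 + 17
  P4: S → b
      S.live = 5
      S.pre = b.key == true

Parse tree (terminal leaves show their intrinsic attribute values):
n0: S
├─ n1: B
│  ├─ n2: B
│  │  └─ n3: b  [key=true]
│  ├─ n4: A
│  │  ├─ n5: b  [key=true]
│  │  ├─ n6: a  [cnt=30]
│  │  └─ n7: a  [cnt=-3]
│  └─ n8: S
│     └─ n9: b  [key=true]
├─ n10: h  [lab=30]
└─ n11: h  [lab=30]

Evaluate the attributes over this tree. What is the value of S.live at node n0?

18

1. n3.key = true  [terminal]
2. n2.lim = 1  [1]
3. n2.live = true  [b.key == true]
4. n2.idx = 26  [26]
5. n5.key = true  [terminal]
6. n6.cnt = 30  [terminal]
7. n7.cnt = -3  [terminal]
8. n4.val = 17  [a₁.cnt + 20]
9. n4.wid = 11  [a₁.cnt * 2 + 17]
10. n9.key = true  [terminal]
11. n8.live = 5  [5]
12. n8.pre = true  [b.key == true]
13. n1.lim = 1  [A.wid - 10]
14. n1.live = true  [A.wid == 11]
15. n1.idx = 22  [S.live + 17]
16. n10.lab = 30  [terminal]
17. n11.lab = 30  [terminal]
18. n0.live = 18  [B.lim + B.idx - 5]
19. n0.pre = true  [B.live == true]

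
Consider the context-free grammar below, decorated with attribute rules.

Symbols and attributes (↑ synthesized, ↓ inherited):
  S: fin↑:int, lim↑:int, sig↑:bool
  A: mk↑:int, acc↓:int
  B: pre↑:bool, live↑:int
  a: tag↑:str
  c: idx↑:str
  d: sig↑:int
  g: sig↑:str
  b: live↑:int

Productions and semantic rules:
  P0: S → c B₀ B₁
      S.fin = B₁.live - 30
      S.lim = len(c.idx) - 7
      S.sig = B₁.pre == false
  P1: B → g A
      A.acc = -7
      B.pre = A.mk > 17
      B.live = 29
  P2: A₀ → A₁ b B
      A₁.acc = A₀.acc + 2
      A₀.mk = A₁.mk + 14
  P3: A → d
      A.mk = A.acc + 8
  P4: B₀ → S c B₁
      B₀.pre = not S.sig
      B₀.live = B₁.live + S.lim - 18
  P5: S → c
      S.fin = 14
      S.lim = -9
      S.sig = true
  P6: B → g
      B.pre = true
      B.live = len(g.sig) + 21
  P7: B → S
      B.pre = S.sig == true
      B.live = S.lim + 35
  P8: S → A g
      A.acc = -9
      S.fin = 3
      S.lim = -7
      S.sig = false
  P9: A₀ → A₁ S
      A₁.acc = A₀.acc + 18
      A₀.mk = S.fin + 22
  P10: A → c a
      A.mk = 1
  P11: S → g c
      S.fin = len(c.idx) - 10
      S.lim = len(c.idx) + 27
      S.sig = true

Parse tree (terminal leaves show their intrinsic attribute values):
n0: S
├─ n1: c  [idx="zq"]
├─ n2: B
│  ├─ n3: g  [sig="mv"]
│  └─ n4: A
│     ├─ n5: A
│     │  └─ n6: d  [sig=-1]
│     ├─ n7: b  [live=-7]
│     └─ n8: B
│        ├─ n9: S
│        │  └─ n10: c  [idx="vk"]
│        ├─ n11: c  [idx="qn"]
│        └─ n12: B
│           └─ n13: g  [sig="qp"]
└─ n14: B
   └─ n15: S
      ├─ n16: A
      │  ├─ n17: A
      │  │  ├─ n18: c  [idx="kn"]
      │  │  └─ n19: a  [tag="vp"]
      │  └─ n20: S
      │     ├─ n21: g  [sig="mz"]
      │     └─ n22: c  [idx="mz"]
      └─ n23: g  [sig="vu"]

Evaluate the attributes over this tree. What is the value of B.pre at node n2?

1. n1.idx = "zq"  [terminal]
2. n3.sig = "mv"  [terminal]
3. n4.acc = -7  [-7]
4. n5.acc = -5  [A₀.acc + 2]
5. n6.sig = -1  [terminal]
6. n5.mk = 3  [A.acc + 8]
7. n7.live = -7  [terminal]
8. n10.idx = "vk"  [terminal]
9. n9.fin = 14  [14]
10. n9.lim = -9  [-9]
11. n9.sig = true  [true]
12. n11.idx = "qn"  [terminal]
13. n13.sig = "qp"  [terminal]
14. n12.pre = true  [true]
15. n12.live = 23  [len(g.sig) + 21]
16. n8.pre = false  [not S.sig]
17. n8.live = -4  [B₁.live + S.lim - 18]
18. n4.mk = 17  [A₁.mk + 14]
19. n2.pre = false  [A.mk > 17]
20. n2.live = 29  [29]
21. n16.acc = -9  [-9]
22. n17.acc = 9  [A₀.acc + 18]
23. n18.idx = "kn"  [terminal]
24. n19.tag = "vp"  [terminal]
25. n17.mk = 1  [1]
26. n21.sig = "mz"  [terminal]
27. n22.idx = "mz"  [terminal]
28. n20.fin = -8  [len(c.idx) - 10]
29. n20.lim = 29  [len(c.idx) + 27]
30. n20.sig = true  [true]
31. n16.mk = 14  [S.fin + 22]
32. n23.sig = "vu"  [terminal]
33. n15.fin = 3  [3]
34. n15.lim = -7  [-7]
35. n15.sig = false  [false]
36. n14.pre = false  [S.sig == true]
37. n14.live = 28  [S.lim + 35]
38. n0.fin = -2  [B₁.live - 30]
39. n0.lim = -5  [len(c.idx) - 7]
40. n0.sig = true  [B₁.pre == false]

false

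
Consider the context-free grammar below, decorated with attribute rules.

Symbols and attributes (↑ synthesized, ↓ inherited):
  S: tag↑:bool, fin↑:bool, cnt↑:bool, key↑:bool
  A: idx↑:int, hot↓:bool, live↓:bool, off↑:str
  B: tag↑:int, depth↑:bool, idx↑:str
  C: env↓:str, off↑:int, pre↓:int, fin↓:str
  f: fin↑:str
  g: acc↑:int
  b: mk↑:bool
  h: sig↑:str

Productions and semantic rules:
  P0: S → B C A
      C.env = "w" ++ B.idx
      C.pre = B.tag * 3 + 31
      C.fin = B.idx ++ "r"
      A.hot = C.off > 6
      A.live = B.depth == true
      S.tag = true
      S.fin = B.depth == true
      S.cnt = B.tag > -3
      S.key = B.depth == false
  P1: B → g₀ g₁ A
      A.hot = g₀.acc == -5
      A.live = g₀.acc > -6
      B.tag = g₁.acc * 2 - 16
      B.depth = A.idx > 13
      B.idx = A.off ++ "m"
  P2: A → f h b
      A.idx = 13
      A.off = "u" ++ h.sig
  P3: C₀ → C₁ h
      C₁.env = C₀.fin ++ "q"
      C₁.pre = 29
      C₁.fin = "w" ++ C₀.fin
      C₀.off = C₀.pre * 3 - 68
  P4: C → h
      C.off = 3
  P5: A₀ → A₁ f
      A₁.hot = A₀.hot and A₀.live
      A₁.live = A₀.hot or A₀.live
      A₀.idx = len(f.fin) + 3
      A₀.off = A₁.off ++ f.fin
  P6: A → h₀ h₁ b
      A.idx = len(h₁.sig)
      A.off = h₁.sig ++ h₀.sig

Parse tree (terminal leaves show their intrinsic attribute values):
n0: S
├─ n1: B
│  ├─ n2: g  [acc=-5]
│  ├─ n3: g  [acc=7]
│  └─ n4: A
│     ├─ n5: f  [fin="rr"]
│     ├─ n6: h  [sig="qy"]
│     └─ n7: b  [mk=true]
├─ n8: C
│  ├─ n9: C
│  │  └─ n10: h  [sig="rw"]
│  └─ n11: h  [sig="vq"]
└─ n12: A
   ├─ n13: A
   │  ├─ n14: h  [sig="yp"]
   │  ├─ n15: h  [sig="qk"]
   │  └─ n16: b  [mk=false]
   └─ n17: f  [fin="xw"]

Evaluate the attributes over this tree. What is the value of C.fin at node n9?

1. n2.acc = -5  [terminal]
2. n3.acc = 7  [terminal]
3. n4.hot = true  [g₀.acc == -5]
4. n4.live = true  [g₀.acc > -6]
5. n5.fin = "rr"  [terminal]
6. n6.sig = "qy"  [terminal]
7. n7.mk = true  [terminal]
8. n4.idx = 13  [13]
9. n4.off = "uqy"  ["u" ++ h.sig]
10. n1.tag = -2  [g₁.acc * 2 - 16]
11. n1.depth = false  [A.idx > 13]
12. n1.idx = "uqym"  [A.off ++ "m"]
13. n8.env = "wuqym"  ["w" ++ B.idx]
14. n8.pre = 25  [B.tag * 3 + 31]
15. n8.fin = "uqymr"  [B.idx ++ "r"]
16. n9.env = "uqymrq"  [C₀.fin ++ "q"]
17. n9.pre = 29  [29]
18. n9.fin = "wuqymr"  ["w" ++ C₀.fin]
19. n10.sig = "rw"  [terminal]
20. n9.off = 3  [3]
21. n11.sig = "vq"  [terminal]
22. n8.off = 7  [C₀.pre * 3 - 68]
23. n12.hot = true  [C.off > 6]
24. n12.live = false  [B.depth == true]
25. n13.hot = false  [A₀.hot and A₀.live]
26. n13.live = true  [A₀.hot or A₀.live]
27. n14.sig = "yp"  [terminal]
28. n15.sig = "qk"  [terminal]
29. n16.mk = false  [terminal]
30. n13.idx = 2  [len(h₁.sig)]
31. n13.off = "qkyp"  [h₁.sig ++ h₀.sig]
32. n17.fin = "xw"  [terminal]
33. n12.idx = 5  [len(f.fin) + 3]
34. n12.off = "qkypxw"  [A₁.off ++ f.fin]
35. n0.tag = true  [true]
36. n0.fin = false  [B.depth == true]
37. n0.cnt = true  [B.tag > -3]
38. n0.key = true  [B.depth == false]

"wuqymr"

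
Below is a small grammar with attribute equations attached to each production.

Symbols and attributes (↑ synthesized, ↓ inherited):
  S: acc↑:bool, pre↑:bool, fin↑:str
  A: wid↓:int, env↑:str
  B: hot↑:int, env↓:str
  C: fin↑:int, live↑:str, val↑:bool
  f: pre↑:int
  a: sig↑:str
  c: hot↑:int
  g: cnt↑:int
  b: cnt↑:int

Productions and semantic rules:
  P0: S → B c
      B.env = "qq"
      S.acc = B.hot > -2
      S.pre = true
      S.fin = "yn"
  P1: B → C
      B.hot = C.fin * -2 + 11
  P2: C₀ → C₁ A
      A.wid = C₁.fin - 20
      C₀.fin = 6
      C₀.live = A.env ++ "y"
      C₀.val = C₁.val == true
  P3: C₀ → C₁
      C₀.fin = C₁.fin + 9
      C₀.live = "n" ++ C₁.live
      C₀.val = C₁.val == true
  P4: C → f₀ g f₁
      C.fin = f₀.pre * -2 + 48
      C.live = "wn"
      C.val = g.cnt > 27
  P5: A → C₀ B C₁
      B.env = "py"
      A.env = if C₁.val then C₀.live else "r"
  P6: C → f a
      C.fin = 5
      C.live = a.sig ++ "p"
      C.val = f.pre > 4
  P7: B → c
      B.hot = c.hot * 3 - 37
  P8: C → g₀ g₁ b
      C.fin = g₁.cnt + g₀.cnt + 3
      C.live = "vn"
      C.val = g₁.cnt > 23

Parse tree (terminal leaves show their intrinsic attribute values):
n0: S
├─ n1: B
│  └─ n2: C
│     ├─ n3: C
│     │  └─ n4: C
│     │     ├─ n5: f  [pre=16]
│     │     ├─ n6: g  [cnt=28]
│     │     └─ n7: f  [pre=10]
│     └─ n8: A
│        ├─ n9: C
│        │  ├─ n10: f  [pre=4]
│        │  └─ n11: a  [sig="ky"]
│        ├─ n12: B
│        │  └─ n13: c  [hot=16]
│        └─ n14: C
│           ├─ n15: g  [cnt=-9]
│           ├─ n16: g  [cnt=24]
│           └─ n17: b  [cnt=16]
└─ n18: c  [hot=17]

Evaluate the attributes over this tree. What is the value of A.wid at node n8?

5

1. n1.env = "qq"  ["qq"]
2. n5.pre = 16  [terminal]
3. n6.cnt = 28  [terminal]
4. n7.pre = 10  [terminal]
5. n4.fin = 16  [f₀.pre * -2 + 48]
6. n4.live = "wn"  ["wn"]
7. n4.val = true  [g.cnt > 27]
8. n3.fin = 25  [C₁.fin + 9]
9. n3.live = "nwn"  ["n" ++ C₁.live]
10. n3.val = true  [C₁.val == true]
11. n8.wid = 5  [C₁.fin - 20]
12. n10.pre = 4  [terminal]
13. n11.sig = "ky"  [terminal]
14. n9.fin = 5  [5]
15. n9.live = "kyp"  [a.sig ++ "p"]
16. n9.val = false  [f.pre > 4]
17. n12.env = "py"  ["py"]
18. n13.hot = 16  [terminal]
19. n12.hot = 11  [c.hot * 3 - 37]
20. n15.cnt = -9  [terminal]
21. n16.cnt = 24  [terminal]
22. n17.cnt = 16  [terminal]
23. n14.fin = 18  [g₁.cnt + g₀.cnt + 3]
24. n14.live = "vn"  ["vn"]
25. n14.val = true  [g₁.cnt > 23]
26. n8.env = "kyp"  [if C₁.val then C₀.live else "r"]
27. n2.fin = 6  [6]
28. n2.live = "kypy"  [A.env ++ "y"]
29. n2.val = true  [C₁.val == true]
30. n1.hot = -1  [C.fin * -2 + 11]
31. n18.hot = 17  [terminal]
32. n0.acc = true  [B.hot > -2]
33. n0.pre = true  [true]
34. n0.fin = "yn"  ["yn"]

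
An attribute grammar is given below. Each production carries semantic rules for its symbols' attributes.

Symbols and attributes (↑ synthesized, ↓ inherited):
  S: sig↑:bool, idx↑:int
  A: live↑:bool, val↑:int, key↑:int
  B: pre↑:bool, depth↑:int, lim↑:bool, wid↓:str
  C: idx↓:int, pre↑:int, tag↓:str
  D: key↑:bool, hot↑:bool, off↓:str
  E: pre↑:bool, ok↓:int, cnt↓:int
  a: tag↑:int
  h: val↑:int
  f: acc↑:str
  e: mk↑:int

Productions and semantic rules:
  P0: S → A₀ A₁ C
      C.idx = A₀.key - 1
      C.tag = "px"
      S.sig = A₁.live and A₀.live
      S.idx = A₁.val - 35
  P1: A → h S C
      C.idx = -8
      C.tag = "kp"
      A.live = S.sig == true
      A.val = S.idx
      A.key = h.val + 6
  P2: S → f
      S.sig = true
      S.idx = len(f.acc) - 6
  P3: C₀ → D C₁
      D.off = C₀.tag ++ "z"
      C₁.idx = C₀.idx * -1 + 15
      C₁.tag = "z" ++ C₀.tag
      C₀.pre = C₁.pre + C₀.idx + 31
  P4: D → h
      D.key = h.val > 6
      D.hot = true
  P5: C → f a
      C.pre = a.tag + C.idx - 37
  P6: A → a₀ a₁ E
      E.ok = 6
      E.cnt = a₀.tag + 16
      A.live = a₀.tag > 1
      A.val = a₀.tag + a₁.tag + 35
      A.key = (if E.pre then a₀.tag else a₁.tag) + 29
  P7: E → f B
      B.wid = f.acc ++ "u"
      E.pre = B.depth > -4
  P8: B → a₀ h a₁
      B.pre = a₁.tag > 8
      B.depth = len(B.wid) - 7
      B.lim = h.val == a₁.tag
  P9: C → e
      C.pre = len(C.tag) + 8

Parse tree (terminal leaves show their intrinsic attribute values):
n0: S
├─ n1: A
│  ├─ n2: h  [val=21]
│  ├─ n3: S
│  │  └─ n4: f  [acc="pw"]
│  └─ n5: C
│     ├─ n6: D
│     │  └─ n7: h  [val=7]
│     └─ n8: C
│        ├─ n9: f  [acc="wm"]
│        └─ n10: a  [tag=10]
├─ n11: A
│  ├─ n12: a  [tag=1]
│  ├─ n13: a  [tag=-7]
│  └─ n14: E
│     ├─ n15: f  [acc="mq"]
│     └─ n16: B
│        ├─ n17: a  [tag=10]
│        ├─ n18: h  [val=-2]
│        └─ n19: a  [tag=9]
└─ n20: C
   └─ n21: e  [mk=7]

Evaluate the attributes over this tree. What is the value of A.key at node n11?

22

1. n2.val = 21  [terminal]
2. n4.acc = "pw"  [terminal]
3. n3.sig = true  [true]
4. n3.idx = -4  [len(f.acc) - 6]
5. n5.idx = -8  [-8]
6. n5.tag = "kp"  ["kp"]
7. n6.off = "kpz"  [C₀.tag ++ "z"]
8. n7.val = 7  [terminal]
9. n6.key = true  [h.val > 6]
10. n6.hot = true  [true]
11. n8.idx = 23  [C₀.idx * -1 + 15]
12. n8.tag = "zkp"  ["z" ++ C₀.tag]
13. n9.acc = "wm"  [terminal]
14. n10.tag = 10  [terminal]
15. n8.pre = -4  [a.tag + C.idx - 37]
16. n5.pre = 19  [C₁.pre + C₀.idx + 31]
17. n1.live = true  [S.sig == true]
18. n1.val = -4  [S.idx]
19. n1.key = 27  [h.val + 6]
20. n12.tag = 1  [terminal]
21. n13.tag = -7  [terminal]
22. n14.ok = 6  [6]
23. n14.cnt = 17  [a₀.tag + 16]
24. n15.acc = "mq"  [terminal]
25. n16.wid = "mqu"  [f.acc ++ "u"]
26. n17.tag = 10  [terminal]
27. n18.val = -2  [terminal]
28. n19.tag = 9  [terminal]
29. n16.pre = true  [a₁.tag > 8]
30. n16.depth = -4  [len(B.wid) - 7]
31. n16.lim = false  [h.val == a₁.tag]
32. n14.pre = false  [B.depth > -4]
33. n11.live = false  [a₀.tag > 1]
34. n11.val = 29  [a₀.tag + a₁.tag + 35]
35. n11.key = 22  [(if E.pre then a₀.tag else a₁.tag) + 29]
36. n20.idx = 26  [A₀.key - 1]
37. n20.tag = "px"  ["px"]
38. n21.mk = 7  [terminal]
39. n20.pre = 10  [len(C.tag) + 8]
40. n0.sig = false  [A₁.live and A₀.live]
41. n0.idx = -6  [A₁.val - 35]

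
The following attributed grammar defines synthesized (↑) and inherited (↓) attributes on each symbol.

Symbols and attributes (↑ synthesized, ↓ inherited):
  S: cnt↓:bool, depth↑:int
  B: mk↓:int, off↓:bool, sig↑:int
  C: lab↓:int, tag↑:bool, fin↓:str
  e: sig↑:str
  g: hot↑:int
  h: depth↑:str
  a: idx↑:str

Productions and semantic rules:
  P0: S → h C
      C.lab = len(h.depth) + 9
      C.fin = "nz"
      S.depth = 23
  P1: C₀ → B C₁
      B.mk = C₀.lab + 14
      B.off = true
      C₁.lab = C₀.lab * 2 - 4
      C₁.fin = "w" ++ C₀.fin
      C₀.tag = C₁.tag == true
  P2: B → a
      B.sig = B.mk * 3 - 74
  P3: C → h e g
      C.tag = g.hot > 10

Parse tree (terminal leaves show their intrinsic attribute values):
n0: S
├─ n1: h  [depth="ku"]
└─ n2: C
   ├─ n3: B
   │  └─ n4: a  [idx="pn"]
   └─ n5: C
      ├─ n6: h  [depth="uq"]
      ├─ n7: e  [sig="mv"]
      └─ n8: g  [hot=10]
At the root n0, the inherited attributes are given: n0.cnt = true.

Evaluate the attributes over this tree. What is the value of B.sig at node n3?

1. n0.cnt = true  [given at root]
2. n1.depth = "ku"  [terminal]
3. n2.lab = 11  [len(h.depth) + 9]
4. n2.fin = "nz"  ["nz"]
5. n3.mk = 25  [C₀.lab + 14]
6. n3.off = true  [true]
7. n4.idx = "pn"  [terminal]
8. n3.sig = 1  [B.mk * 3 - 74]
9. n5.lab = 18  [C₀.lab * 2 - 4]
10. n5.fin = "wnz"  ["w" ++ C₀.fin]
11. n6.depth = "uq"  [terminal]
12. n7.sig = "mv"  [terminal]
13. n8.hot = 10  [terminal]
14. n5.tag = false  [g.hot > 10]
15. n2.tag = false  [C₁.tag == true]
16. n0.depth = 23  [23]

1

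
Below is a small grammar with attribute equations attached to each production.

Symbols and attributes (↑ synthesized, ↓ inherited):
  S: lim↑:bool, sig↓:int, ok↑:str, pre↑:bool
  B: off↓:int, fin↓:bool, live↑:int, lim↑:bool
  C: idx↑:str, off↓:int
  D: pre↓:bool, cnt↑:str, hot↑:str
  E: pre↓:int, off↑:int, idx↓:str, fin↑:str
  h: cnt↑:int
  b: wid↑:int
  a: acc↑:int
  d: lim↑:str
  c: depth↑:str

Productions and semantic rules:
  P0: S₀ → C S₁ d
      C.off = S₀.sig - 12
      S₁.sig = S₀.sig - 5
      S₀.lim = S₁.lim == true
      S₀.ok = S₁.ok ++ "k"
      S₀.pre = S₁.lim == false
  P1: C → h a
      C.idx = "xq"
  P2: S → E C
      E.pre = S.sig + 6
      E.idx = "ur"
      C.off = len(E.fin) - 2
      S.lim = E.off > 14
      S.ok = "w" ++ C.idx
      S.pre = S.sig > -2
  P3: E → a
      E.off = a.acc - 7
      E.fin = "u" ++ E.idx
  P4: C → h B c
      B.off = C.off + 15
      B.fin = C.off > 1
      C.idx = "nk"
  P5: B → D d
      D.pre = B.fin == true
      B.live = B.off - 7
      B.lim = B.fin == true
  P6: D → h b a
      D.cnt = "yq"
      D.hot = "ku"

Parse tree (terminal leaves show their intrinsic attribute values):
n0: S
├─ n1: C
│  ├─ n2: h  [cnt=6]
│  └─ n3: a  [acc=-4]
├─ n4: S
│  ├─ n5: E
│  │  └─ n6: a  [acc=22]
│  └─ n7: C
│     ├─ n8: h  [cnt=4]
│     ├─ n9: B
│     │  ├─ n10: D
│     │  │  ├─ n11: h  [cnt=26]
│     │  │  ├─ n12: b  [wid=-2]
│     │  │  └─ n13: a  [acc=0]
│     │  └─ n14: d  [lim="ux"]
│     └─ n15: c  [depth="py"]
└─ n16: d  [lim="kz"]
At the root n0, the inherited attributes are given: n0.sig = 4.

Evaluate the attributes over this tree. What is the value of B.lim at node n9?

false

1. n0.sig = 4  [given at root]
2. n1.off = -8  [S₀.sig - 12]
3. n2.cnt = 6  [terminal]
4. n3.acc = -4  [terminal]
5. n1.idx = "xq"  ["xq"]
6. n4.sig = -1  [S₀.sig - 5]
7. n5.pre = 5  [S.sig + 6]
8. n5.idx = "ur"  ["ur"]
9. n6.acc = 22  [terminal]
10. n5.off = 15  [a.acc - 7]
11. n5.fin = "uur"  ["u" ++ E.idx]
12. n7.off = 1  [len(E.fin) - 2]
13. n8.cnt = 4  [terminal]
14. n9.off = 16  [C.off + 15]
15. n9.fin = false  [C.off > 1]
16. n10.pre = false  [B.fin == true]
17. n11.cnt = 26  [terminal]
18. n12.wid = -2  [terminal]
19. n13.acc = 0  [terminal]
20. n10.cnt = "yq"  ["yq"]
21. n10.hot = "ku"  ["ku"]
22. n14.lim = "ux"  [terminal]
23. n9.live = 9  [B.off - 7]
24. n9.lim = false  [B.fin == true]
25. n15.depth = "py"  [terminal]
26. n7.idx = "nk"  ["nk"]
27. n4.lim = true  [E.off > 14]
28. n4.ok = "wnk"  ["w" ++ C.idx]
29. n4.pre = true  [S.sig > -2]
30. n16.lim = "kz"  [terminal]
31. n0.lim = true  [S₁.lim == true]
32. n0.ok = "wnkk"  [S₁.ok ++ "k"]
33. n0.pre = false  [S₁.lim == false]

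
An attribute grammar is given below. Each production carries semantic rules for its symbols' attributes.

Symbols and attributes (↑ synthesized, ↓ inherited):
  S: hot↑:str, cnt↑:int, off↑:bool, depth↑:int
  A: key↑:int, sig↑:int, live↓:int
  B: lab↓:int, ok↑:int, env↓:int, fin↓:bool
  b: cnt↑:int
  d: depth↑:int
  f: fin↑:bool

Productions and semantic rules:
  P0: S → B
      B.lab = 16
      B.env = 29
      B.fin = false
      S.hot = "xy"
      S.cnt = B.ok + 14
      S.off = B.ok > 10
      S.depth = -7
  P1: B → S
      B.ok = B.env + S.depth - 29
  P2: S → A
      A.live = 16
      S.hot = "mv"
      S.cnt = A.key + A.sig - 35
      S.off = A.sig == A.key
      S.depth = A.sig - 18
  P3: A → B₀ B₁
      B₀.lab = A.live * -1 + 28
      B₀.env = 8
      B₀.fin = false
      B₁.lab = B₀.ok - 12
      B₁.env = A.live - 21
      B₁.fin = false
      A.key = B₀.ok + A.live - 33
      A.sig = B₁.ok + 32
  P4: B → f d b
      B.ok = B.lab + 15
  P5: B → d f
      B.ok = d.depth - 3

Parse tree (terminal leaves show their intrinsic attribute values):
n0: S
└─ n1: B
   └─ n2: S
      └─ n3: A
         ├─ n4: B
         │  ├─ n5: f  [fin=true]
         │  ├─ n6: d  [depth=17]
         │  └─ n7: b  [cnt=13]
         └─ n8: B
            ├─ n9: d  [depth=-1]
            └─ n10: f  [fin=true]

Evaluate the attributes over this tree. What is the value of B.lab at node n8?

15

1. n1.lab = 16  [16]
2. n1.env = 29  [29]
3. n1.fin = false  [false]
4. n3.live = 16  [16]
5. n4.lab = 12  [A.live * -1 + 28]
6. n4.env = 8  [8]
7. n4.fin = false  [false]
8. n5.fin = true  [terminal]
9. n6.depth = 17  [terminal]
10. n7.cnt = 13  [terminal]
11. n4.ok = 27  [B.lab + 15]
12. n8.lab = 15  [B₀.ok - 12]
13. n8.env = -5  [A.live - 21]
14. n8.fin = false  [false]
15. n9.depth = -1  [terminal]
16. n10.fin = true  [terminal]
17. n8.ok = -4  [d.depth - 3]
18. n3.key = 10  [B₀.ok + A.live - 33]
19. n3.sig = 28  [B₁.ok + 32]
20. n2.hot = "mv"  ["mv"]
21. n2.cnt = 3  [A.key + A.sig - 35]
22. n2.off = false  [A.sig == A.key]
23. n2.depth = 10  [A.sig - 18]
24. n1.ok = 10  [B.env + S.depth - 29]
25. n0.hot = "xy"  ["xy"]
26. n0.cnt = 24  [B.ok + 14]
27. n0.off = false  [B.ok > 10]
28. n0.depth = -7  [-7]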